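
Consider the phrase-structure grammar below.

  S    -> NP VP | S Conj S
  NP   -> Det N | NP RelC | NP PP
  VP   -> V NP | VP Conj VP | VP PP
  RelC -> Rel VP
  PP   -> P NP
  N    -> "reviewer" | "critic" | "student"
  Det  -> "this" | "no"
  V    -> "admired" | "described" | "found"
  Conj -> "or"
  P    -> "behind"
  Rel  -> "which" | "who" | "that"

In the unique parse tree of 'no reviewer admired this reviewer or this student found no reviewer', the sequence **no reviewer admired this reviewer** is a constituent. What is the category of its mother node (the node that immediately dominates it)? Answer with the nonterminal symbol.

S
  S
    NP
      Det: no
      N: reviewer
    VP
      V: admired
      NP
        Det: this
        N: reviewer
  Conj: or
  S
    NP
      Det: this
      N: student
    VP
      V: found
      NP
        Det: no
        N: reviewer
The span 'no reviewer admired this reviewer' is the S node built by S → NP VP.
Its mother is the S built by S → S Conj S.

S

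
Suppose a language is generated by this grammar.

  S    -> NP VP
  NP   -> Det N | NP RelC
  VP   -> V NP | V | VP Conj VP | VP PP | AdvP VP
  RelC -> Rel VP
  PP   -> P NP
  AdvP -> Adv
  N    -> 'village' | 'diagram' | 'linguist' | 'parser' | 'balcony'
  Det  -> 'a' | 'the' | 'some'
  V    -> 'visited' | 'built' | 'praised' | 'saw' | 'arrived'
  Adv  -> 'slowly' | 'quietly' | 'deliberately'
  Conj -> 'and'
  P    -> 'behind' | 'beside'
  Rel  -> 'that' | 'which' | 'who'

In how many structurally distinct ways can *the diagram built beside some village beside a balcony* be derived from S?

1

[S [NP [Det the] [N diagram]] [VP [VP [VP [V built]] [PP [P beside] [NP [Det some] [N village]]]] [PP [P beside] [NP [Det a] [N balcony]]]]]
No rule offers an alternative attachment or grouping for any span, so this is the only derivation.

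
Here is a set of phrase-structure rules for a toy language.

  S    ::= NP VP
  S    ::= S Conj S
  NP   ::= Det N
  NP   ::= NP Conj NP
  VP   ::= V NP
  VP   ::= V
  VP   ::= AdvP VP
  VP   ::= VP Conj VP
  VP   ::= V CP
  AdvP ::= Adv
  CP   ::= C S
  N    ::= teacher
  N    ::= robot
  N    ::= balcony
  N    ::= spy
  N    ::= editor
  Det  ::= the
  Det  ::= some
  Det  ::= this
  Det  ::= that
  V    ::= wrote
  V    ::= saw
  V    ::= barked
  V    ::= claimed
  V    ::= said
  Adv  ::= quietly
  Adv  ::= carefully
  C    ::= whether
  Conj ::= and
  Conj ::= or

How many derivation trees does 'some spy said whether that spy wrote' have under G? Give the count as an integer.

1

[S [NP [Det some] [N spy]] [VP [V said] [CP [C whether] [S [NP [Det that] [N spy]] [VP [V wrote]]]]]]
No rule offers an alternative attachment or grouping for any span, so this is the only derivation.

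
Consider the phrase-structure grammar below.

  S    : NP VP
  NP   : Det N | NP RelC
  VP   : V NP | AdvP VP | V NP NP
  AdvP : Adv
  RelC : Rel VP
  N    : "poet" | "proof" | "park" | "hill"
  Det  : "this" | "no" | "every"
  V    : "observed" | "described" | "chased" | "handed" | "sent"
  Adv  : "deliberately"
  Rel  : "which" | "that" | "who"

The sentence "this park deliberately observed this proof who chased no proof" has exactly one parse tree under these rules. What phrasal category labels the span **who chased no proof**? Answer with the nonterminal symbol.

[S [NP [Det this] [N park]] [VP [AdvP [Adv deliberately]] [VP [V observed] [NP [NP [Det this] [N proof]] [RelC [Rel who] [VP [V chased] [NP [Det no] [N proof]]]]]]]]
The span 'who chased no proof' is the RelC node built by RelC → Rel VP.

RelC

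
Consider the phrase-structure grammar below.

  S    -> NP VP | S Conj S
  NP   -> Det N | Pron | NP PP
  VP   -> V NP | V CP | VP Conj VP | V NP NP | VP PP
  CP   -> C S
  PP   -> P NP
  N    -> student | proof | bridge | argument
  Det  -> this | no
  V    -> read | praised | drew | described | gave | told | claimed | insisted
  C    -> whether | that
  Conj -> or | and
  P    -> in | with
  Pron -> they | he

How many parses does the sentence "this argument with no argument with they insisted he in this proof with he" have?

10

Two of the 10 distinct bracketings:
[S [NP [NP [Det this] [N argument]] [PP [P with] [NP [NP [Det no] [N argument]] [PP [P with] [NP [Pron they]]]]]] [VP [V insisted] [NP [NP [Pron he]] [PP [P in] [NP [NP [Det this] [N proof]] [PP [P with] [NP [Pron he]]]]]]]]
[S [NP [NP [Det this] [N argument]] [PP [P with] [NP [NP [Det no] [N argument]] [PP [P with] [NP [Pron they]]]]]] [VP [V insisted] [NP [NP [NP [Pron he]] [PP [P in] [NP [Det this] [N proof]]]] [PP [P with] [NP [Pron he]]]]]]
The trees differ in how a recursive rule is bracketed over the same span.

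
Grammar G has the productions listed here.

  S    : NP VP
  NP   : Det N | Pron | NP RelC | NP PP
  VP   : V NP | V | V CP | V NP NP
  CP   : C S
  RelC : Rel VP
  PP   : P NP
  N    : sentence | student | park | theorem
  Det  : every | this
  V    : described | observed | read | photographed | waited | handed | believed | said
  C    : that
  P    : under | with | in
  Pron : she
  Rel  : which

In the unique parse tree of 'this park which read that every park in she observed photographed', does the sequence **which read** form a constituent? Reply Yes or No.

No

[S [NP [NP [Det this] [N park]] [RelC [Rel which] [VP [V read] [CP [C that] [S [NP [NP [Det every] [N park]] [PP [P in] [NP [Pron she]]]] [VP [V observed]]]]]]] [VP [V photographed]]]
The smallest constituent containing 'which read' is the RelC spanning 'which read that every park in she observed'; no single node in the tree dominates exactly the given words.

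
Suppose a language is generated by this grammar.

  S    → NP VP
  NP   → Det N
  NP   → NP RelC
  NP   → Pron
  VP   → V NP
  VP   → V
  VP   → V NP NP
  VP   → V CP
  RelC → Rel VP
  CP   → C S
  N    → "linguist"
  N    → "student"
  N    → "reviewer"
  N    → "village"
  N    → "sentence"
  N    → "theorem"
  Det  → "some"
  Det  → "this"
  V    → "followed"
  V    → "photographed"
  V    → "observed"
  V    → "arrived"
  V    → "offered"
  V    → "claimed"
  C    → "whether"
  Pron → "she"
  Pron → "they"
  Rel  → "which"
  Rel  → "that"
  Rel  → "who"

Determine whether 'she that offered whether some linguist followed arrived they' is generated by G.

[S [NP [NP [Pron she]] [RelC [Rel that] [VP [V offered] [CP [C whether] [S [NP [Det some] [N linguist]] [VP [V followed]]]]]]] [VP [V arrived] [NP [Pron they]]]]
Each bracket corresponds to one application of a listed rule, so the string is derivable from S.

Grammatical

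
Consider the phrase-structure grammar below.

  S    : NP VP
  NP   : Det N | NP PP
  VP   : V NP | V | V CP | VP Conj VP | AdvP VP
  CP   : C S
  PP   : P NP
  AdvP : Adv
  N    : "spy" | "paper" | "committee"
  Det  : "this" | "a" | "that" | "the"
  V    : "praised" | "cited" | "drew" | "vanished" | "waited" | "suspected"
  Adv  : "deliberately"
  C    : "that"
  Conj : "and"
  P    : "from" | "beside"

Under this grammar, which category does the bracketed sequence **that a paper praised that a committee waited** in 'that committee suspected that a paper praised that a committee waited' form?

CP

S
  NP
    Det: that
    N: committee
  VP
    V: suspected
    CP
      C: that
      S
        NP
          Det: a
          N: paper
        VP
          V: praised
          CP
            C: that
            S
              NP
                Det: a
                N: committee
              VP
                V: waited
The span 'that a paper praised that a committee waited' is the CP node built by CP → C S.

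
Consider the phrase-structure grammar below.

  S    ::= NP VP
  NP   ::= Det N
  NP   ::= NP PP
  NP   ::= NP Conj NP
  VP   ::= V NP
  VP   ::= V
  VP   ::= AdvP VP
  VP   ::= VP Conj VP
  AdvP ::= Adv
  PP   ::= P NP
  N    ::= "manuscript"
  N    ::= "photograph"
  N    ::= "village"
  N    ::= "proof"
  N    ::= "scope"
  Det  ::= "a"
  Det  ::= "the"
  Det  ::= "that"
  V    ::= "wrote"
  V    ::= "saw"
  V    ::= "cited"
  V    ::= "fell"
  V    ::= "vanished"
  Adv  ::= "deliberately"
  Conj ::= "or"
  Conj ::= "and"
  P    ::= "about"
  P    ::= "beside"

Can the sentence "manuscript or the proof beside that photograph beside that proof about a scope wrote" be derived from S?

For S → NP VP, no prefix of the string parses as an NP.

Ungrammatical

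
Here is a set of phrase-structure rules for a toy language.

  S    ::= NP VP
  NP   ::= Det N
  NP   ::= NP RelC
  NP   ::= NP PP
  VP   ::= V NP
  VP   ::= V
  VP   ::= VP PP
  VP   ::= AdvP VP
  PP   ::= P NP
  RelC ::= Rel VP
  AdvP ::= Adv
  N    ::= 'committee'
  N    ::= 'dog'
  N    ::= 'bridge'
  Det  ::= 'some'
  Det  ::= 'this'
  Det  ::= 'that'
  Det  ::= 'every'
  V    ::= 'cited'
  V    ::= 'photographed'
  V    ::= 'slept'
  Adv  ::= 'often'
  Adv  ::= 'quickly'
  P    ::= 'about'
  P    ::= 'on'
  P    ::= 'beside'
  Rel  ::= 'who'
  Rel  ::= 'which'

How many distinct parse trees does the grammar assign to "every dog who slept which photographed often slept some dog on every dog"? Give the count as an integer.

3

Two of the 3 distinct bracketings:
[S [NP [NP [NP [Det every] [N dog]] [RelC [Rel who] [VP [V slept]]]] [RelC [Rel which] [VP [V photographed]]]] [VP [VP [AdvP [Adv often]] [VP [V slept] [NP [Det some] [N dog]]]] [PP [P on] [NP [Det every] [N dog]]]]]
[S [NP [NP [NP [Det every] [N dog]] [RelC [Rel who] [VP [V slept]]]] [RelC [Rel which] [VP [V photographed]]]] [VP [AdvP [Adv often]] [VP [V slept] [NP [NP [Det some] [N dog]] [PP [P on] [NP [Det every] [N dog]]]]]]]
The difference turns on whether NP → NP PP is used at the relevant span, versus an alternative expansion of NP.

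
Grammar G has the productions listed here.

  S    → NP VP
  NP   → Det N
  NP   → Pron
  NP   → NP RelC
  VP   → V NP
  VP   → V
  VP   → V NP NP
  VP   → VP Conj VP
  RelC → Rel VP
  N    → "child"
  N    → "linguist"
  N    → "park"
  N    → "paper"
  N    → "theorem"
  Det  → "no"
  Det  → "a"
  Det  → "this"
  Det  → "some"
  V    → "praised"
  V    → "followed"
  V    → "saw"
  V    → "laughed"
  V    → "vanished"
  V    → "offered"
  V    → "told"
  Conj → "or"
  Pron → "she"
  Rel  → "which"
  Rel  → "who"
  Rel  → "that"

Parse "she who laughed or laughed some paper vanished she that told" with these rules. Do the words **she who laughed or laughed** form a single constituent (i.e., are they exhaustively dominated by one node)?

[S [NP [NP [Pron she]] [RelC [Rel who] [VP [VP [V laughed]] [Conj or] [VP [V laughed] [NP [Det some] [N paper]]]]]] [VP [V vanished] [NP [NP [Pron she]] [RelC [Rel that] [VP [V told]]]]]]
The smallest constituent containing 'she who laughed or laughed' is the NP spanning 'she who laughed or laughed some paper'; no single node in the tree dominates exactly the given words.

No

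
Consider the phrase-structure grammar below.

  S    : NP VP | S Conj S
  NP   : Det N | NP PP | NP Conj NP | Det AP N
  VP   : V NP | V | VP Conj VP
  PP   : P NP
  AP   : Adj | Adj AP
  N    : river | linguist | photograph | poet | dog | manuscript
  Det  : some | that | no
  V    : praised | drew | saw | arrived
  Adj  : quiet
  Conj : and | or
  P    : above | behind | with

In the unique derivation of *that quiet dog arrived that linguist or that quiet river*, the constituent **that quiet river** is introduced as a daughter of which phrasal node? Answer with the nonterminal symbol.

[S [NP [Det that] [AP [Adj quiet]] [N dog]] [VP [V arrived] [NP [NP [Det that] [N linguist]] [Conj or] [NP [Det that] [AP [Adj quiet]] [N river]]]]]
The span 'that quiet river' is the NP node built by NP → Det AP N.
Its mother is the NP built by NP → NP Conj NP.

NP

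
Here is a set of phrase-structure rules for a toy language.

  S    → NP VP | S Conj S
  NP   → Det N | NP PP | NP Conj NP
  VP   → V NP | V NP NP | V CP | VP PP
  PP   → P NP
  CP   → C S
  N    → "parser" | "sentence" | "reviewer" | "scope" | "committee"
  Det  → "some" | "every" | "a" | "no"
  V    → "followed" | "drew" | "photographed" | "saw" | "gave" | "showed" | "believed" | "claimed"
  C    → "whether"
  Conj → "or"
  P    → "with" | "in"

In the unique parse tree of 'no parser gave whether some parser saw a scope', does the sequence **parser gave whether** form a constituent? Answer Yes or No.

No

[S [NP [Det no] [N parser]] [VP [V gave] [CP [C whether] [S [NP [Det some] [N parser]] [VP [V saw] [NP [Det a] [N scope]]]]]]]
The smallest constituent containing 'parser gave whether' is the S spanning 'no parser gave whether some parser saw a scope'; no single node in the tree dominates exactly the given words.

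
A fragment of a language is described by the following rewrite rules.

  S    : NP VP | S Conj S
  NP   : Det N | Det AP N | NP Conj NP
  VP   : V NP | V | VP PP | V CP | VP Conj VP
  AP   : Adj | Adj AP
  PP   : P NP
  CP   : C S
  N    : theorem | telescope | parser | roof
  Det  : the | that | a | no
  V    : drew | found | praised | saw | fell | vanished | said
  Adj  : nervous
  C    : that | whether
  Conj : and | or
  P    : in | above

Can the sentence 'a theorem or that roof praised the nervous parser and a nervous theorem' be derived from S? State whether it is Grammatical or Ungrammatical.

Grammatical

S
  NP
    NP
      Det: a
      N: theorem
    Conj: or
    NP
      Det: that
      N: roof
  VP
    V: praised
    NP
      NP
        Det: the
        AP
          Adj: nervous
        N: parser
      Conj: and
      NP
        Det: a
        AP
          Adj: nervous
        N: theorem
Every word is introduced by a lexical rule and the phrasal rules combine the resulting categories into a single S.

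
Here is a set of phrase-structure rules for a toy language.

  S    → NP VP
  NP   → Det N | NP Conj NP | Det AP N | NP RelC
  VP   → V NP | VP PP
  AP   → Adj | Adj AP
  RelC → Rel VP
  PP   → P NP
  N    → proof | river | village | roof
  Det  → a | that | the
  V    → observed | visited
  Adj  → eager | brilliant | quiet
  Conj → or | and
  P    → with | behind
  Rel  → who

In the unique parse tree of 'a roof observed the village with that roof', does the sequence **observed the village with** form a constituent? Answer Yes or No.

[S [NP [Det a] [N roof]] [VP [VP [V observed] [NP [Det the] [N village]]] [PP [P with] [NP [Det that] [N roof]]]]]
The smallest constituent containing 'observed the village with' is the VP spanning 'observed the village with that roof'; no single node in the tree dominates exactly the given words.

No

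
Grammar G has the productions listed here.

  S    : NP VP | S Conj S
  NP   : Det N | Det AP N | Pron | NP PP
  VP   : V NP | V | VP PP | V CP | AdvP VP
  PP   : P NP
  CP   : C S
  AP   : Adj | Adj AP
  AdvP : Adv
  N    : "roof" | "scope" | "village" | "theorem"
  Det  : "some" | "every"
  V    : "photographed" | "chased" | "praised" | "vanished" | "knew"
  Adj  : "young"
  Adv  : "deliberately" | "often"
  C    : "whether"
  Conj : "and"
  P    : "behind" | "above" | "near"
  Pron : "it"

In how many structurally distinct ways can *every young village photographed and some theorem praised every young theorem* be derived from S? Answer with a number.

[S [S [NP [Det every] [AP [Adj young]] [N village]] [VP [V photographed]]] [Conj and] [S [NP [Det some] [N theorem]] [VP [V praised] [NP [Det every] [AP [Adj young]] [N theorem]]]]]
No rule offers an alternative attachment or grouping for any span, so this is the only derivation.

1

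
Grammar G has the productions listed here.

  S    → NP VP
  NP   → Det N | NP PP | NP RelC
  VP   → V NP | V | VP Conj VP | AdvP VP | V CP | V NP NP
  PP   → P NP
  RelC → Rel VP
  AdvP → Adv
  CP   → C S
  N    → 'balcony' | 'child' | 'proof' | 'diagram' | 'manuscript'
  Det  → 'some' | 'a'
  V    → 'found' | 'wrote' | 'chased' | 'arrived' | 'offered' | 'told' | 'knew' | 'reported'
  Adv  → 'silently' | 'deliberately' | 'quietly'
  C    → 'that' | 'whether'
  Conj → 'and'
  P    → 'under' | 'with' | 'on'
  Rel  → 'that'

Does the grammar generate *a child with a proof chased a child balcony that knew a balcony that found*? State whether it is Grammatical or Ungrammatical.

Ungrammatical

An N word can never sit immediately before an N word in any string this grammar generates, so the substring 'child balcony' rules out a derivation.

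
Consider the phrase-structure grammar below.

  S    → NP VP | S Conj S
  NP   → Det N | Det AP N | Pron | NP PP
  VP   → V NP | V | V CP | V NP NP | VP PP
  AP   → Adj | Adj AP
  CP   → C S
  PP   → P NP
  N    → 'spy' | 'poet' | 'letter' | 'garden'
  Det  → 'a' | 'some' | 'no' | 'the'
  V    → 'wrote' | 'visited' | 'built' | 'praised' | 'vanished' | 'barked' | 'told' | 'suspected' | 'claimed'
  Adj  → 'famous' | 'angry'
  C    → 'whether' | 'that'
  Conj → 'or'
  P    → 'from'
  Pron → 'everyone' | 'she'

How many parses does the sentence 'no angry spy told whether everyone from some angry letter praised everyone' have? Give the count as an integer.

[S [NP [Det no] [AP [Adj angry]] [N spy]] [VP [V told] [CP [C whether] [S [NP [NP [Pron everyone]] [PP [P from] [NP [Det some] [AP [Adj angry]] [N letter]]]] [VP [V praised] [NP [Pron everyone]]]]]]]
No rule offers an alternative attachment or grouping for any span, so this is the only derivation.

1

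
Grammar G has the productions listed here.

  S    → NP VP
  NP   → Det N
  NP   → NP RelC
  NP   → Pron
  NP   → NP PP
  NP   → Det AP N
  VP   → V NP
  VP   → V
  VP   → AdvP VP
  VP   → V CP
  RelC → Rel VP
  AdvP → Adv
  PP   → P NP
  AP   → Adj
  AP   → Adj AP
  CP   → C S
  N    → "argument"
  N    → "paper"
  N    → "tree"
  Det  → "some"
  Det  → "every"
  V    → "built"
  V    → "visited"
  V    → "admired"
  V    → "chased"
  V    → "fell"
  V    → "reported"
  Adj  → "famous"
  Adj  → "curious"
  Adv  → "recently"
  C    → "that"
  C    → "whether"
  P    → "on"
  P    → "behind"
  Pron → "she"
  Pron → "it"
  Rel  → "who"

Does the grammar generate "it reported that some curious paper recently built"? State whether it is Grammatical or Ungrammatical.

[S [NP [Pron it]] [VP [V reported] [CP [C that] [S [NP [Det some] [AP [Adj curious]] [N paper]] [VP [AdvP [Adv recently]] [VP [V built]]]]]]]
The bracketing above is licensed at every node by one of the given productions, with S at the root.

Grammatical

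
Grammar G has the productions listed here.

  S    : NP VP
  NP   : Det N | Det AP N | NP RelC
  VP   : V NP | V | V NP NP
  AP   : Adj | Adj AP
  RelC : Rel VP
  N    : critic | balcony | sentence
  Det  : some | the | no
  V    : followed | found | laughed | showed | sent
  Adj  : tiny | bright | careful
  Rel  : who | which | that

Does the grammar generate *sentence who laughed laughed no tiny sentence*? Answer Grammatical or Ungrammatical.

For S → NP VP, no prefix of the string parses as an NP.

Ungrammatical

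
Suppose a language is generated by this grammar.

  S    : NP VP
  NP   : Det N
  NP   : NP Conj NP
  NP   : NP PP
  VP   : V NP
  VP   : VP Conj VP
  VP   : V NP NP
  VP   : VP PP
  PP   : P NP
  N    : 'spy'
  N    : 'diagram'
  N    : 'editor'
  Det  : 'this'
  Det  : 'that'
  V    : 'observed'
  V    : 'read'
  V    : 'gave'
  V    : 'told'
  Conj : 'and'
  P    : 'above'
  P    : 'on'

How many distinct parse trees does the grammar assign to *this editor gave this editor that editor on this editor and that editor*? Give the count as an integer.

Two of the 3 distinct bracketings:
[S [NP [Det this] [N editor]] [VP [V gave] [NP [Det this] [N editor]] [NP [NP [NP [Det that] [N editor]] [PP [P on] [NP [Det this] [N editor]]]] [Conj and] [NP [Det that] [N editor]]]]]
[S [NP [Det this] [N editor]] [VP [V gave] [NP [Det this] [N editor]] [NP [NP [Det that] [N editor]] [PP [P on] [NP [NP [Det this] [N editor]] [Conj and] [NP [Det that] [N editor]]]]]]]
The trees differ in how a recursive rule is bracketed over the same span.

3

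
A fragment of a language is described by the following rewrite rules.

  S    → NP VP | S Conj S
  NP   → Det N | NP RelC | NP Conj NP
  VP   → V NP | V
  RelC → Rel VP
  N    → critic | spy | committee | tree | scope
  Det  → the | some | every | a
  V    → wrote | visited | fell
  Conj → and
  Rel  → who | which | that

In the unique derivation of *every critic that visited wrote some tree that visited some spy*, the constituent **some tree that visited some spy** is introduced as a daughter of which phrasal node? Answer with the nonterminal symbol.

VP

S
  NP
    NP
      Det: every
      N: critic
    RelC
      Rel: that
      VP
        V: visited
  VP
    V: wrote
    NP
      NP
        Det: some
        N: tree
      RelC
        Rel: that
        VP
          V: visited
          NP
            Det: some
            N: spy
The span 'some tree that visited some spy' is the NP node built by NP → NP RelC.
Its mother is the VP built by VP → V NP.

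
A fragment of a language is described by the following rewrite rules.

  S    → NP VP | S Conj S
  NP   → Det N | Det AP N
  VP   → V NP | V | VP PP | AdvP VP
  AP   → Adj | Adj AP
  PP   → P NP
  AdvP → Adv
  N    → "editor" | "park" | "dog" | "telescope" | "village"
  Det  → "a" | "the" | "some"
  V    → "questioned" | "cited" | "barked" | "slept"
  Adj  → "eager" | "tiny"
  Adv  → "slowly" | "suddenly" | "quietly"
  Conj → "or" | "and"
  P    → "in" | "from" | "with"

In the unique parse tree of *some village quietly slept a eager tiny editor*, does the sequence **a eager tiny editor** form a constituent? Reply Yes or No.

Yes

[S [NP [Det some] [N village]] [VP [AdvP [Adv quietly]] [VP [V slept] [NP [Det a] [AP [Adj eager] [AP [Adj tiny]]] [N editor]]]]]
The words 'a eager tiny editor' are exhaustively dominated by a single NP node (built by NP → Det AP N), so they form a constituent.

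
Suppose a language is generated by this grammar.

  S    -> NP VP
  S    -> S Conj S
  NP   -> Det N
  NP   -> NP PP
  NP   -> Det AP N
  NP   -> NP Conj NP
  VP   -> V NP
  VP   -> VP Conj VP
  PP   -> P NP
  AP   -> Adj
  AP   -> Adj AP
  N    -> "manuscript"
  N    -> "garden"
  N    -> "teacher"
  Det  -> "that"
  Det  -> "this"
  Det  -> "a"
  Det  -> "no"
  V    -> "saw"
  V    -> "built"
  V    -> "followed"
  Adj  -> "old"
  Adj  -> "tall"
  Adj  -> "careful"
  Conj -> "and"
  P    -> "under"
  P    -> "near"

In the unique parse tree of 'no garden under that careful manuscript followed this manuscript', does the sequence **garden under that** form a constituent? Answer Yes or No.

No

[S [NP [NP [Det no] [N garden]] [PP [P under] [NP [Det that] [AP [Adj careful]] [N manuscript]]]] [VP [V followed] [NP [Det this] [N manuscript]]]]
The smallest constituent containing 'garden under that' is the NP spanning 'no garden under that careful manuscript'; no single node in the tree dominates exactly the given words.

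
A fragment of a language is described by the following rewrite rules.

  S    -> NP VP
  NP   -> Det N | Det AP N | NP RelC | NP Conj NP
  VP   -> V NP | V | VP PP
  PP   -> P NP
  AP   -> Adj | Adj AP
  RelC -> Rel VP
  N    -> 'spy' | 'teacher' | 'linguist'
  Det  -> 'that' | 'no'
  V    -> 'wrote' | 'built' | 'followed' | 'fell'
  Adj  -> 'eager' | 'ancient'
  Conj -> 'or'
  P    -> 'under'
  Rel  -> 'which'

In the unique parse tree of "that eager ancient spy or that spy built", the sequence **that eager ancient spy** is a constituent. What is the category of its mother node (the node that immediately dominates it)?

NP

[S [NP [NP [Det that] [AP [Adj eager] [AP [Adj ancient]]] [N spy]] [Conj or] [NP [Det that] [N spy]]] [VP [V built]]]
The span 'that eager ancient spy' is the NP node built by NP → Det AP N.
Its mother is the NP built by NP → NP Conj NP.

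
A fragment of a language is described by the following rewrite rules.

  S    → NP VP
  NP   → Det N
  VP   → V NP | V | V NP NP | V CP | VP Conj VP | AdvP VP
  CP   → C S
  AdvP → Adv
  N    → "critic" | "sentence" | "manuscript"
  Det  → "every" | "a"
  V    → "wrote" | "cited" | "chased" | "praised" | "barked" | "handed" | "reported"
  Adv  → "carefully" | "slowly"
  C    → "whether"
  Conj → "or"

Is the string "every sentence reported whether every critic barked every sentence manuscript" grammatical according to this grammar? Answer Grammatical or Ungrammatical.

Ungrammatical

An N word can never sit immediately before an N word in any string this grammar generates, so the substring 'sentence manuscript' rules out a derivation.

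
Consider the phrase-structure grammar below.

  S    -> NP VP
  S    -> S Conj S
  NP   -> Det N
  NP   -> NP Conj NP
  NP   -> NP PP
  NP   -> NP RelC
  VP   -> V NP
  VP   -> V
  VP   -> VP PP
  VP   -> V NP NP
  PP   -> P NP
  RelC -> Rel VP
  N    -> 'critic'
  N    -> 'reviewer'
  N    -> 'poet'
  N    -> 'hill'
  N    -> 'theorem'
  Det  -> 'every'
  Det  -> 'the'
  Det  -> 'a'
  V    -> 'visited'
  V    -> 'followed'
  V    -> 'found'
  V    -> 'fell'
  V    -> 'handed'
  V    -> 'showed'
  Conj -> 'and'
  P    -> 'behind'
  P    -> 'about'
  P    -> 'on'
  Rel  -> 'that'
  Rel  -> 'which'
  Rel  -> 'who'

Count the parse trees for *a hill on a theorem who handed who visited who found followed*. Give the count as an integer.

Two of the 4 distinct bracketings:
[S [NP [NP [Det a] [N hill]] [PP [P on] [NP [NP [NP [NP [Det a] [N theorem]] [RelC [Rel who] [VP [V handed]]]] [RelC [Rel who] [VP [V visited]]]] [RelC [Rel who] [VP [V found]]]]]] [VP [V followed]]]
[S [NP [NP [NP [Det a] [N hill]] [PP [P on] [NP [NP [NP [Det a] [N theorem]] [RelC [Rel who] [VP [V handed]]]] [RelC [Rel who] [VP [V visited]]]]]] [RelC [Rel who] [VP [V found]]]] [VP [V followed]]]
The trees differ in how a recursive rule is bracketed over the same span.

4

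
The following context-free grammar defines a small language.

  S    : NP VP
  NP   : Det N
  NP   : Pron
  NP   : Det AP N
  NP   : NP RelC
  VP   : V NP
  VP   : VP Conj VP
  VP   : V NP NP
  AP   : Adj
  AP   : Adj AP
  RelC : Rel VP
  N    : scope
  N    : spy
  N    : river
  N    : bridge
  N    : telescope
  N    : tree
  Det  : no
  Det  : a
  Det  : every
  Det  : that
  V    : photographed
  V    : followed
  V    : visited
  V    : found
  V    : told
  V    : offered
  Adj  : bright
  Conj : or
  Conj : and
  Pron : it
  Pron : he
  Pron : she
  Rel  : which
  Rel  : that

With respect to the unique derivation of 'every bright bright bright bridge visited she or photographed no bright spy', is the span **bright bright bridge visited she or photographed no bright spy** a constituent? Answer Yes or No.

[S [NP [Det every] [AP [Adj bright] [AP [Adj bright] [AP [Adj bright]]]] [N bridge]] [VP [VP [V visited] [NP [Pron she]]] [Conj or] [VP [V photographed] [NP [Det no] [AP [Adj bright]] [N spy]]]]]
The smallest constituent containing 'bright bright bridge visited she or photographed no bright spy' is the S spanning 'every bright bright bright bridge visited she or photographed no bright spy'; no single node in the tree dominates exactly the given words.

No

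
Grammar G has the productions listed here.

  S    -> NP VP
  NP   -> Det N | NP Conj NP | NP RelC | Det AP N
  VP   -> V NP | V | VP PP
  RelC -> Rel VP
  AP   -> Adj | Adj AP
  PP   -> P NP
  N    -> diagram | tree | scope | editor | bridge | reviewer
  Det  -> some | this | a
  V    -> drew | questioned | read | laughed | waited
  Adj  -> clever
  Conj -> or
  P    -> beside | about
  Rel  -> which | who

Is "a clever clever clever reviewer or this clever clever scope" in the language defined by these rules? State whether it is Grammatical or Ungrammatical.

Ungrammatical

For S → NP VP, the only prefix that parses as NP is 'a clever clever clever reviewer', but the remainder 'or this clever clever scope' is not a VP under these rules.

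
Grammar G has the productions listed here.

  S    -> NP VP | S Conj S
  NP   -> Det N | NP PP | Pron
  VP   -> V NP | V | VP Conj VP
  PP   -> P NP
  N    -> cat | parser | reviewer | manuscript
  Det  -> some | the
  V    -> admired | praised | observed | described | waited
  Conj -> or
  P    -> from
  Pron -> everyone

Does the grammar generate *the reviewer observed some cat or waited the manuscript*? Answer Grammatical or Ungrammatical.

Grammatical

S
  NP
    Det: the
    N: reviewer
  VP
    VP
      V: observed
      NP
        Det: some
        N: cat
    Conj: or
    VP
      V: waited
      NP
        Det: the
        N: manuscript
Each bracket corresponds to one application of a listed rule, so the string is derivable from S.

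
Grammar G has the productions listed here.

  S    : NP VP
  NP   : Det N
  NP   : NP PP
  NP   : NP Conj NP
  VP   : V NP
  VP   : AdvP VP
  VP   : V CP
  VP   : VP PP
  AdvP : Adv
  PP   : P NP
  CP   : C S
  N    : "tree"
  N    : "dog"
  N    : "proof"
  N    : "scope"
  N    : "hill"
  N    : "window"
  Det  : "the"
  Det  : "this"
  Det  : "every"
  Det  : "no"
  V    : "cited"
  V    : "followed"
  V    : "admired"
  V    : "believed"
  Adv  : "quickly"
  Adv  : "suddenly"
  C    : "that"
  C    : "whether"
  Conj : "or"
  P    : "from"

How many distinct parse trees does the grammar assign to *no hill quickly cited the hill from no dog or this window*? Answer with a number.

Two of the 4 distinct bracketings:
[S [NP [Det no] [N hill]] [VP [AdvP [Adv quickly]] [VP [V cited] [NP [NP [Det the] [N hill]] [PP [P from] [NP [NP [Det no] [N dog]] [Conj or] [NP [Det this] [N window]]]]]]]]
[S [NP [Det no] [N hill]] [VP [AdvP [Adv quickly]] [VP [V cited] [NP [NP [NP [Det the] [N hill]] [PP [P from] [NP [Det no] [N dog]]]] [Conj or] [NP [Det this] [N window]]]]]]
The trees differ in how a recursive rule is bracketed over the same span.

4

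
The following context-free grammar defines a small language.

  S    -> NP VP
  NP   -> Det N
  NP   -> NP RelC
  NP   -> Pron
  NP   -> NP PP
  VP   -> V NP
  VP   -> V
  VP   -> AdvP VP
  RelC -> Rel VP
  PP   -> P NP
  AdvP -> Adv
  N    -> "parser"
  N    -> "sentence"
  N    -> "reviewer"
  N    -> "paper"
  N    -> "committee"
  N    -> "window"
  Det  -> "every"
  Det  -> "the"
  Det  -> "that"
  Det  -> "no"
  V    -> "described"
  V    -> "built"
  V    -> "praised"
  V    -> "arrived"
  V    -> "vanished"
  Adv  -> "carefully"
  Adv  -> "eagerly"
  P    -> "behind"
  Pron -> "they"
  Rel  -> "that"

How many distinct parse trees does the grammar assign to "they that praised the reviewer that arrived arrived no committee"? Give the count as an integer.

The two bracketings:
[S [NP [NP [Pron they]] [RelC [Rel that] [VP [V praised] [NP [NP [Det the] [N reviewer]] [RelC [Rel that] [VP [V arrived]]]]]]] [VP [V arrived] [NP [Det no] [N committee]]]]
[S [NP [NP [NP [Pron they]] [RelC [Rel that] [VP [V praised] [NP [Det the] [N reviewer]]]]] [RelC [Rel that] [VP [V arrived]]]] [VP [V arrived] [NP [Det no] [N committee]]]]
The trees differ in how a recursive rule is bracketed over the same span.

2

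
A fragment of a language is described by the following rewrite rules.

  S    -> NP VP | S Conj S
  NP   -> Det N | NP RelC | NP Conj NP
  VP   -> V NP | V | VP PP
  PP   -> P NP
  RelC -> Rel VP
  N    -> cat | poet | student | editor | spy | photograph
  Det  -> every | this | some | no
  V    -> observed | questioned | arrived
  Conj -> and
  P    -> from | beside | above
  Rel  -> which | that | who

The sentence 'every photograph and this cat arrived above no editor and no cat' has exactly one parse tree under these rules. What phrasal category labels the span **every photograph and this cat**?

NP

S
  NP
    NP
      Det: every
      N: photograph
    Conj: and
    NP
      Det: this
      N: cat
  VP
    VP
      V: arrived
    PP
      P: above
      NP
        NP
          Det: no
          N: editor
        Conj: and
        NP
          Det: no
          N: cat
The span 'every photograph and this cat' is the NP node built by NP → NP Conj NP.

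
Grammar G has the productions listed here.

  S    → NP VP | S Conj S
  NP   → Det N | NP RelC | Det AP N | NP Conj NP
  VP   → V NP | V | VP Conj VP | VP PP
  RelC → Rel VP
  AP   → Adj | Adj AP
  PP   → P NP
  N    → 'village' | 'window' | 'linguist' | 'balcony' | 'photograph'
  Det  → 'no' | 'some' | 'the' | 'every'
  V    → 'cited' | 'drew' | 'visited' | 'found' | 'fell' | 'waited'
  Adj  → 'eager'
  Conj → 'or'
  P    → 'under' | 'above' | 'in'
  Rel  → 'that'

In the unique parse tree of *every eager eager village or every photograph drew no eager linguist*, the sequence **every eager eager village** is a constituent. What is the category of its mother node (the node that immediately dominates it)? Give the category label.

NP

[S [NP [NP [Det every] [AP [Adj eager] [AP [Adj eager]]] [N village]] [Conj or] [NP [Det every] [N photograph]]] [VP [V drew] [NP [Det no] [AP [Adj eager]] [N linguist]]]]
The span 'every eager eager village' is the NP node built by NP → Det AP N.
Its mother is the NP built by NP → NP Conj NP.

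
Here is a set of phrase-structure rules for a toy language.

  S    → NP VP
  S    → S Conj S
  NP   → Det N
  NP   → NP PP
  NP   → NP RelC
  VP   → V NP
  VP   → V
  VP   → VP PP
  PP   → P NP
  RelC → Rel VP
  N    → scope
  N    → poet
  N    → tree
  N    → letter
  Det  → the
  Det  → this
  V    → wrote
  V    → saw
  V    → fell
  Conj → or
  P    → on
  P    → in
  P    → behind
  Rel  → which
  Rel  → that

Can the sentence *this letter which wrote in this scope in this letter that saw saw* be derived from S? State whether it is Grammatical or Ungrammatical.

Grammatical

[S [NP [NP [NP [Det this] [N letter]] [RelC [Rel which] [VP [V wrote]]]] [PP [P in] [NP [NP [Det this] [N scope]] [PP [P in] [NP [NP [Det this] [N letter]] [RelC [Rel that] [VP [V saw]]]]]]]] [VP [V saw]]]
Every word is introduced by a lexical rule and the phrasal rules combine the resulting categories into a single S.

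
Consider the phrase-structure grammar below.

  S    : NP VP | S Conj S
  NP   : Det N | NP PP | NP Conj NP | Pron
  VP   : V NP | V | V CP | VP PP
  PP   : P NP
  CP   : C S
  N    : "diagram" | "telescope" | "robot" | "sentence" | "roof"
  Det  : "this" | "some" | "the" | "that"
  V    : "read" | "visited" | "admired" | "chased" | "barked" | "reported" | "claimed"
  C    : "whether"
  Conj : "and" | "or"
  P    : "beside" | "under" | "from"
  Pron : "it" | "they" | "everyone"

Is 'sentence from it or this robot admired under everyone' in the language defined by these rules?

For S → NP VP, no prefix of the string parses as an NP. The alternative S rule S → S Conj S likewise has no satisfying split.

Ungrammatical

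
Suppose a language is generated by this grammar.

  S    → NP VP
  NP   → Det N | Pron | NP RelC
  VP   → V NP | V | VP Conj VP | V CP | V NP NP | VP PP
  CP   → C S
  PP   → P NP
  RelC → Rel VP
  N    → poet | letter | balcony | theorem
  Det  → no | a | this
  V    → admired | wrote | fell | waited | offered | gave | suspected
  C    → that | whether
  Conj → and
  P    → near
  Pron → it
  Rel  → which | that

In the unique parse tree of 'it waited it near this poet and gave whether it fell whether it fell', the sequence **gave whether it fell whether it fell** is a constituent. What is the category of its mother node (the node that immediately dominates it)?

S
  NP
    Pron: it
  VP
    VP
      VP
        V: waited
        NP
          Pron: it
      PP
        P: near
        NP
          Det: this
          N: poet
    Conj: and
    VP
      V: gave
      CP
        C: whether
        S
          NP
            Pron: it
          VP
            V: fell
            CP
              C: whether
              S
                NP
                  Pron: it
                VP
                  V: fell
The span 'gave whether it fell whether it fell' is the VP node built by VP → V CP.
Its mother is the VP built by VP → VP Conj VP.

VP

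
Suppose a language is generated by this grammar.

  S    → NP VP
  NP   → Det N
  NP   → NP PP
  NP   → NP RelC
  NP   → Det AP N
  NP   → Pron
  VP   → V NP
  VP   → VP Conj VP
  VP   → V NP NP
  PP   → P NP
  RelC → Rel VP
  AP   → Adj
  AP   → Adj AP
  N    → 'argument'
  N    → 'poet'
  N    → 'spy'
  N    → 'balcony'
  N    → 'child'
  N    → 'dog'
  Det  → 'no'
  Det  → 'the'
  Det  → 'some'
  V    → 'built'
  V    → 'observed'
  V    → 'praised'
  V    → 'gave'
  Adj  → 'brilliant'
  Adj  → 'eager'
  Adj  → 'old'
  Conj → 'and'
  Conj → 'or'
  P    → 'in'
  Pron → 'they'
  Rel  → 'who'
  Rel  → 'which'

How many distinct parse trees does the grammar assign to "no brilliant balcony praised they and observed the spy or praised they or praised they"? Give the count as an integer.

Two of the 5 distinct bracketings:
[S [NP [Det no] [AP [Adj brilliant]] [N balcony]] [VP [VP [V praised] [NP [Pron they]]] [Conj and] [VP [VP [V observed] [NP [Det the] [N spy]]] [Conj or] [VP [VP [V praised] [NP [Pron they]]] [Conj or] [VP [V praised] [NP [Pron they]]]]]]]
[S [NP [Det no] [AP [Adj brilliant]] [N balcony]] [VP [VP [V praised] [NP [Pron they]]] [Conj and] [VP [VP [VP [V observed] [NP [Det the] [N spy]]] [Conj or] [VP [V praised] [NP [Pron they]]]] [Conj or] [VP [V praised] [NP [Pron they]]]]]]
The trees differ in how a recursive rule is bracketed over the same span.

5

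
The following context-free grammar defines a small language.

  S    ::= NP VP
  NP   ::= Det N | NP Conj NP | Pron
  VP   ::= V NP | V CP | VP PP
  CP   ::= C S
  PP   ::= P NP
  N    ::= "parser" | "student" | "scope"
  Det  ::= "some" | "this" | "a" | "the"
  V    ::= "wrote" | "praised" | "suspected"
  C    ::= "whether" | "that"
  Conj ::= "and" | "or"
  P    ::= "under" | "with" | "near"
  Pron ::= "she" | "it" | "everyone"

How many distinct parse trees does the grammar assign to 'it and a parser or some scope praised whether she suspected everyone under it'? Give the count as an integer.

4

Two of the 4 distinct bracketings:
[S [NP [NP [Pron it]] [Conj and] [NP [NP [Det a] [N parser]] [Conj or] [NP [Det some] [N scope]]]] [VP [V praised] [CP [C whether] [S [NP [Pron she]] [VP [VP [V suspected] [NP [Pron everyone]]] [PP [P under] [NP [Pron it]]]]]]]]
[S [NP [NP [Pron it]] [Conj and] [NP [NP [Det a] [N parser]] [Conj or] [NP [Det some] [N scope]]]] [VP [VP [V praised] [CP [C whether] [S [NP [Pron she]] [VP [V suspected] [NP [Pron everyone]]]]]] [PP [P under] [NP [Pron it]]]]]
The trees differ in how a recursive rule is bracketed over the same span.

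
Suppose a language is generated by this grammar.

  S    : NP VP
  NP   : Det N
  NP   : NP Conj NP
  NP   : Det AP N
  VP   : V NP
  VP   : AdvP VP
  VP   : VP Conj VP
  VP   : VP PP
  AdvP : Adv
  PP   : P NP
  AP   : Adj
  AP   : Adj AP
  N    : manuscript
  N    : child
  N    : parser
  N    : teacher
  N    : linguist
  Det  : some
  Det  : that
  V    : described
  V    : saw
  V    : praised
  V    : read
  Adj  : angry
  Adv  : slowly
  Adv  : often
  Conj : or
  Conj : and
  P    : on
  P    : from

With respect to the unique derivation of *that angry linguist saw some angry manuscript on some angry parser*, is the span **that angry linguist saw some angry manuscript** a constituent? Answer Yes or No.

No

[S [NP [Det that] [AP [Adj angry]] [N linguist]] [VP [VP [V saw] [NP [Det some] [AP [Adj angry]] [N manuscript]]] [PP [P on] [NP [Det some] [AP [Adj angry]] [N parser]]]]]
The smallest constituent containing 'that angry linguist saw some angry manuscript' is the S spanning 'that angry linguist saw some angry manuscript on some angry parser'; no single node in the tree dominates exactly the given words.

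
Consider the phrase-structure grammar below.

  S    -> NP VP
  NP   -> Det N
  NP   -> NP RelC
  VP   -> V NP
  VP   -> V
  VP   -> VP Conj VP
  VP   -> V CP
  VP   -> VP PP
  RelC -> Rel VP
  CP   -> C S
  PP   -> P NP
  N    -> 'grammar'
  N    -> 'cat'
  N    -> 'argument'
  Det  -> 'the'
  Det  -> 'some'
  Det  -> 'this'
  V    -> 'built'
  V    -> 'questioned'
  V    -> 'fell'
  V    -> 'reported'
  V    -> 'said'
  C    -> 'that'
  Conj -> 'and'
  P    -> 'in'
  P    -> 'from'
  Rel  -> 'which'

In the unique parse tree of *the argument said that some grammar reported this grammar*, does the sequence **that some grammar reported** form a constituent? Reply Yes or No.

[S [NP [Det the] [N argument]] [VP [V said] [CP [C that] [S [NP [Det some] [N grammar]] [VP [V reported] [NP [Det this] [N grammar]]]]]]]
The smallest constituent containing 'that some grammar reported' is the CP spanning 'that some grammar reported this grammar'; no single node in the tree dominates exactly the given words.

No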